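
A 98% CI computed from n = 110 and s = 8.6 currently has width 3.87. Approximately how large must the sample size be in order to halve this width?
n ≈ 440

CI width ∝ 1/√n
To reduce width by factor 2, need √n to grow by 2 → need 2² = 4 times as many samples.

Current: n = 110, width = 3.87
New: n = 440, width ≈ 1.91

Width reduced by factor of 3.87/1.91 = 2.03.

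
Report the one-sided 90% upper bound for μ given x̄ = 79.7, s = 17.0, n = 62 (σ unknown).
μ ≤ 82.50

Upper bound (one-sided):
t* = 1.296 (one-sided for 90%)
Upper bound = x̄ + t* · s/√n = 79.7 + 1.296 · 17.0/√62 = 82.50

We are 90% confident that μ ≤ 82.50.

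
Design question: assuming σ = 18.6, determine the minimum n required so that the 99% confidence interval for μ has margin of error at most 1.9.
n ≥ 636

For margin E ≤ 1.9:
n ≥ (z* · σ / E)²
n ≥ (2.576 · 18.6 / 1.9)²
n ≥ 635.93

Minimum n = 636 (rounding up)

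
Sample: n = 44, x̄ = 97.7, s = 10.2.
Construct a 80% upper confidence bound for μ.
μ ≤ 99.01

Upper bound (one-sided):
t* = 0.850 (one-sided for 80%)
Upper bound = x̄ + t* · s/√n = 97.7 + 0.850 · 10.2/√44 = 99.01

We are 80% confident that μ ≤ 99.01.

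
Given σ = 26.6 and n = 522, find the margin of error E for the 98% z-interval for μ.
Margin of error = 2.71

Margin of error = z* · σ/√n
= 2.326 · 26.6/√522
= 2.326 · 26.6/22.8473
= 2.71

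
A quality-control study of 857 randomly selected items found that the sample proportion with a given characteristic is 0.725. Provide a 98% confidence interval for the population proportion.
(0.690, 0.760)

Proportion CI:
SE = √(p̂(1-p̂)/n) = √(0.725 · 0.275 / 857) = 0.01525

z* = 2.326
Margin = z* · SE = 2.326 · 0.01525 = 0.0355

CI: 0.725 ± 0.0355 = (0.690, 0.760)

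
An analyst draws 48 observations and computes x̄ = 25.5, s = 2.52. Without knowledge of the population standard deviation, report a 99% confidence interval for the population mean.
(24.52, 26.48)

t-interval (σ unknown):
df = n - 1 = 47
t* = 2.685 for 99% confidence

Margin of error = t* · s/√n = 2.685 · 2.52/√48 = 0.98

CI: (24.52, 26.48)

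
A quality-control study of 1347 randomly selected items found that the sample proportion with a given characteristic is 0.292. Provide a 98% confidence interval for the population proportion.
(0.263, 0.321)

Proportion CI:
SE = √(p̂(1-p̂)/n) = √(0.292 · 0.708 / 1347) = 0.01239

z* = 2.326
Margin = z* · SE = 2.326 · 0.01239 = 0.0288

CI: 0.292 ± 0.0288 = (0.263, 0.321)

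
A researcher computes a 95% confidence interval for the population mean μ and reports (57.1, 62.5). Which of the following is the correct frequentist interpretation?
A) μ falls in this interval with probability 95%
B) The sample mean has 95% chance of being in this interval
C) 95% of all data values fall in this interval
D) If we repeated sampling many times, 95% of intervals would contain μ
D

A) Wrong — μ is fixed; the randomness lives in the interval, not in μ.
B) Wrong — x̄ is observed and sits in the interval by construction.
C) Wrong — a CI is about the parameter μ, not individual data values.
D) Correct — this is the frequentist long-run coverage interpretation.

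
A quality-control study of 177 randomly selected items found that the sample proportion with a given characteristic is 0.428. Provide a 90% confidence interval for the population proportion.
(0.367, 0.489)

Proportion CI:
SE = √(p̂(1-p̂)/n) = √(0.428 · 0.572 / 177) = 0.03719

z* = 1.645
Margin = z* · SE = 1.645 · 0.03719 = 0.0612

CI: 0.428 ± 0.0612 = (0.367, 0.489)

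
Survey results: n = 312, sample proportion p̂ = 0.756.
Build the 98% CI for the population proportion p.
(0.699, 0.813)

Proportion CI:
SE = √(p̂(1-p̂)/n) = √(0.756 · 0.244 / 312) = 0.02432

z* = 2.326
Margin = z* · SE = 2.326 · 0.02432 = 0.0566

CI: 0.756 ± 0.0566 = (0.699, 0.813)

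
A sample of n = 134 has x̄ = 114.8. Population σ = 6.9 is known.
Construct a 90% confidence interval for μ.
(113.82, 115.78)

z-interval (σ known):
z* = 1.645 for 90% confidence

Margin of error = z* · σ/√n = 1.645 · 6.9/√134 = 0.98

CI: (114.8 - 0.98, 114.8 + 0.98) = (113.82, 115.78)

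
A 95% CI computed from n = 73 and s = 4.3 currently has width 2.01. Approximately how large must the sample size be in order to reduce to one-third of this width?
n ≈ 657

CI width ∝ 1/√n
To reduce width by factor 3, need √n to grow by 3 → need 3² = 9 times as many samples.

Current: n = 73, width = 2.01
New: n = 657, width ≈ 0.66

Width reduced by factor of 2.01/0.66 = 3.05.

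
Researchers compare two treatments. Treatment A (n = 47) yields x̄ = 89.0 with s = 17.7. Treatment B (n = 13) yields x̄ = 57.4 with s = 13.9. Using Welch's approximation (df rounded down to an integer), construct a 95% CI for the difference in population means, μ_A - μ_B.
(22.00, 41.20)

Difference: x̄₁ - x̄₂ = 31.60
SE = √(s₁²/n₁ + s₂²/n₂) = √(17.7²/47 + 13.9²/13) = 4.6398
df = 23.92 → 23 (Welch–Satterthwaite, rounded down)
t* = 2.069

CI: 31.60 ± 2.069 · 4.6398 = 31.60 ± 9.60 = (22.00, 41.20)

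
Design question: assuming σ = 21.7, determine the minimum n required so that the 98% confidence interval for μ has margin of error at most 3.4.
n ≥ 221

For margin E ≤ 3.4:
n ≥ (z* · σ / E)²
n ≥ (2.326 · 21.7 / 3.4)²
n ≥ 220.38

Minimum n = 221 (rounding up)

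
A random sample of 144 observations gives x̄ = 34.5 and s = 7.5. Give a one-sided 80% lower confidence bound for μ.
μ ≥ 33.97

Lower bound (one-sided):
t* = 0.844 (one-sided for 80%)
Lower bound = x̄ - t* · s/√n = 34.5 - 0.844 · 7.5/√144 = 33.97

We are 80% confident that μ ≥ 33.97.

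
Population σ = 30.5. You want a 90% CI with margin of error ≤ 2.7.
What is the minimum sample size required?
n ≥ 346

For margin E ≤ 2.7:
n ≥ (z* · σ / E)²
n ≥ (1.645 · 30.5 / 2.7)²
n ≥ 345.31

Minimum n = 346 (rounding up)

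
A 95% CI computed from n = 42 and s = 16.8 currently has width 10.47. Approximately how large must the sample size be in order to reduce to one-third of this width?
n ≈ 378

CI width ∝ 1/√n
To reduce width by factor 3, need √n to grow by 3 → need 3² = 9 times as many samples.

Current: n = 42, width = 10.47
New: n = 378, width ≈ 3.40

Width reduced by factor of 10.47/3.40 = 3.08.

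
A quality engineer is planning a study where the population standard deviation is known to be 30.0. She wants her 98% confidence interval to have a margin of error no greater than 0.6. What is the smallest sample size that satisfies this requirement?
n ≥ 13526

For margin E ≤ 0.6:
n ≥ (z* · σ / E)²
n ≥ (2.326 · 30.0 / 0.6)²
n ≥ 13525.69

Minimum n = 13526 (rounding up)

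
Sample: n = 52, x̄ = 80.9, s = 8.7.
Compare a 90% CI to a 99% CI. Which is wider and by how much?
99% CI is wider by 2.42

df = 51
90% CI: t* = 1.675, (78.88, 82.92), width = 2 · t* · s/√n = 4.04
99% CI: t* = 2.676, (77.67, 84.13), width = 2 · t* · s/√n = 6.46

The 99% CI is wider by 6.46 - 4.04 = 2.42.
Higher confidence requires a wider interval.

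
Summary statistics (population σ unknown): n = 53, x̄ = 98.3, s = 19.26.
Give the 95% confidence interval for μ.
(92.99, 103.61)

t-interval (σ unknown):
df = n - 1 = 52
t* = 2.007 for 95% confidence

Margin of error = t* · s/√n = 2.007 · 19.26/√53 = 5.31

CI: (92.99, 103.61)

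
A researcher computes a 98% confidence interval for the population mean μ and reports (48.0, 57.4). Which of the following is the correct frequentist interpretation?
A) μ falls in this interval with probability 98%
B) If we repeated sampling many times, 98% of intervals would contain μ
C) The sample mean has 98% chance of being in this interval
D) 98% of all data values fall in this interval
B

A) Wrong — μ is fixed; the randomness lives in the interval, not in μ.
B) Correct — this is the frequentist long-run coverage interpretation.
C) Wrong — x̄ is observed and sits in the interval by construction.
D) Wrong — a CI is about the parameter μ, not individual data values.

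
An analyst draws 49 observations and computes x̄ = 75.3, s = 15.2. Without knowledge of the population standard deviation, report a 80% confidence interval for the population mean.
(72.48, 78.12)

t-interval (σ unknown):
df = n - 1 = 48
t* = 1.299 for 80% confidence

Margin of error = t* · s/√n = 1.299 · 15.2/√49 = 2.82

CI: (72.48, 78.12)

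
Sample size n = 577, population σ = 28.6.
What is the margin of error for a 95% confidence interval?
Margin of error = 2.33

Margin of error = z* · σ/√n
= 1.960 · 28.6/√577
= 1.960 · 28.6/24.0208
= 2.33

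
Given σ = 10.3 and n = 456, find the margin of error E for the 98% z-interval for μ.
Margin of error = 1.12

Margin of error = z* · σ/√n
= 2.326 · 10.3/√456
= 2.326 · 10.3/21.3542
= 1.12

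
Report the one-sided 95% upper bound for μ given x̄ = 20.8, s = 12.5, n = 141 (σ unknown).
μ ≤ 22.54

Upper bound (one-sided):
t* = 1.656 (one-sided for 95%)
Upper bound = x̄ + t* · s/√n = 20.8 + 1.656 · 12.5/√141 = 22.54

We are 95% confident that μ ≤ 22.54.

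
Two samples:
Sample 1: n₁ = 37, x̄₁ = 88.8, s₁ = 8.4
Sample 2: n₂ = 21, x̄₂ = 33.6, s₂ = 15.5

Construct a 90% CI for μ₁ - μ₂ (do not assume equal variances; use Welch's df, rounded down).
(48.97, 61.43)

Difference: x̄₁ - x̄₂ = 55.20
SE = √(s₁²/n₁ + s₂²/n₂) = √(8.4²/37 + 15.5²/21) = 3.6534
df = 26.81 → 26 (Welch–Satterthwaite, rounded down)
t* = 1.706

CI: 55.20 ± 1.706 · 3.6534 = 55.20 ± 6.23 = (48.97, 61.43)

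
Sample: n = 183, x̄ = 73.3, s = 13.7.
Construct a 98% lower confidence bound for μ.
μ ≥ 71.20

Lower bound (one-sided):
t* = 2.069 (one-sided for 98%)
Lower bound = x̄ - t* · s/√n = 73.3 - 2.069 · 13.7/√183 = 71.20

We are 98% confident that μ ≥ 71.20.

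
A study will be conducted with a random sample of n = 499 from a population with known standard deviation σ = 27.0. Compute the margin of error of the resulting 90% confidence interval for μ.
Margin of error = 1.99

Margin of error = z* · σ/√n
= 1.645 · 27.0/√499
= 1.645 · 27.0/22.3383
= 1.99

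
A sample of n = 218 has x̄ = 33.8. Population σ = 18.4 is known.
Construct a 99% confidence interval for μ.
(30.59, 37.01)

z-interval (σ known):
z* = 2.576 for 99% confidence

Margin of error = z* · σ/√n = 2.576 · 18.4/√218 = 3.21

CI: (33.8 - 3.21, 33.8 + 3.21) = (30.59, 37.01)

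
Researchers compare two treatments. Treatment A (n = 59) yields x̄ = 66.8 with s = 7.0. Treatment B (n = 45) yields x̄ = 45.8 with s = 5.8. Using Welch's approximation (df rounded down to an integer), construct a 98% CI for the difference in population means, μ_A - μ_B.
(18.03, 23.97)

Difference: x̄₁ - x̄₂ = 21.00
SE = √(s₁²/n₁ + s₂²/n₂) = √(7.0²/59 + 5.8²/45) = 1.2562
df = 101.26 → 101 (Welch–Satterthwaite, rounded down)
t* = 2.364

CI: 21.00 ± 2.364 · 1.2562 = 21.00 ± 2.97 = (18.03, 23.97)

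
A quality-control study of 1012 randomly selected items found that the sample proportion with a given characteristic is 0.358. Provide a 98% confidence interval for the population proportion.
(0.323, 0.393)

Proportion CI:
SE = √(p̂(1-p̂)/n) = √(0.358 · 0.642 / 1012) = 0.01507

z* = 2.326
Margin = z* · SE = 2.326 · 0.01507 = 0.0351

CI: 0.358 ± 0.0351 = (0.323, 0.393)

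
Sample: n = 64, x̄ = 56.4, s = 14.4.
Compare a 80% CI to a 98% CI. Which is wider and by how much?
98% CI is wider by 3.93

df = 63
80% CI: t* = 1.295, (54.07, 58.73), width = 2 · t* · s/√n = 4.66
98% CI: t* = 2.387, (52.10, 60.70), width = 2 · t* · s/√n = 8.59

The 98% CI is wider by 8.59 - 4.66 = 3.93.
Higher confidence requires a wider interval.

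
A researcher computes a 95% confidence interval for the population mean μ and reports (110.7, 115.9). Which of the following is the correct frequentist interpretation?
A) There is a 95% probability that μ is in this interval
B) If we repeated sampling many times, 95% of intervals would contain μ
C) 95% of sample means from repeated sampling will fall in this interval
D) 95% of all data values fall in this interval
B

A) Wrong — μ is fixed; the randomness lives in the interval, not in μ.
B) Correct — this is the frequentist long-run coverage interpretation.
C) Wrong — coverage applies to intervals containing μ, not to future x̄ values.
D) Wrong — a CI is about the parameter μ, not individual data values.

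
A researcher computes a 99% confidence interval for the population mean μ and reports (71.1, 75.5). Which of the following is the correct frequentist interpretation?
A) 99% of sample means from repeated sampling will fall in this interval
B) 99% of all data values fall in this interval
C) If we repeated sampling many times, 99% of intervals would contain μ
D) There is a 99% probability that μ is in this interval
C

A) Wrong — coverage applies to intervals containing μ, not to future x̄ values.
B) Wrong — a CI is about the parameter μ, not individual data values.
C) Correct — this is the frequentist long-run coverage interpretation.
D) Wrong — μ is fixed; the randomness lives in the interval, not in μ.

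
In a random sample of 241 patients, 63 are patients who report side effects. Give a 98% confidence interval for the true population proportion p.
(0.196, 0.327)

Proportion CI:
p̂ = 63/241 = 0.26141
SE = √(p̂(1-p̂)/n) = √(0.26141 · 0.73859 / 241) = 0.02830

z* = 2.326
Margin = z* · SE = 2.326 · 0.02830 = 0.0658

CI: 0.26141 ± 0.0658 = (0.196, 0.327)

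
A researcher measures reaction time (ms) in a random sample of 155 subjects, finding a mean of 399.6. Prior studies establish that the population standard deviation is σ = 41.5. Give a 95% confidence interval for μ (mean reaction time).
(393.07, 406.13)

z-interval (σ known):
z* = 1.960 for 95% confidence

Margin of error = z* · σ/√n = 1.960 · 41.5/√155 = 6.53

CI: (399.6 - 6.53, 399.6 + 6.53) = (393.07, 406.13)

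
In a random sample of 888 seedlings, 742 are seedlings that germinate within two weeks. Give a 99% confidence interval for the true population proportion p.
(0.804, 0.868)

Proportion CI:
p̂ = 742/888 = 0.83559
SE = √(p̂(1-p̂)/n) = √(0.83559 · 0.16441 / 888) = 0.01244

z* = 2.576
Margin = z* · SE = 2.576 · 0.01244 = 0.0320

CI: 0.83559 ± 0.0320 = (0.804, 0.868)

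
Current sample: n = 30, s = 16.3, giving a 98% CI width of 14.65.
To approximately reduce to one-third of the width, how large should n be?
n ≈ 270

CI width ∝ 1/√n
To reduce width by factor 3, need √n to grow by 3 → need 3² = 9 times as many samples.

Current: n = 30, width = 14.65
New: n = 270, width ≈ 4.64

Width reduced by factor of 14.65/4.64 = 3.16.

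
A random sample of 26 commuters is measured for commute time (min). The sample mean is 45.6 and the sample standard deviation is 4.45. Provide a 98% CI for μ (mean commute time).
(43.43, 47.77)

t-interval (σ unknown):
df = n - 1 = 25
t* = 2.485 for 98% confidence

Margin of error = t* · s/√n = 2.485 · 4.45/√26 = 2.17

CI: (43.43, 47.77)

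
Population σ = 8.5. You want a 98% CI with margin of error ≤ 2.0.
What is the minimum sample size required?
n ≥ 98

For margin E ≤ 2.0:
n ≥ (z* · σ / E)²
n ≥ (2.326 · 8.5 / 2.0)²
n ≥ 97.72

Minimum n = 98 (rounding up)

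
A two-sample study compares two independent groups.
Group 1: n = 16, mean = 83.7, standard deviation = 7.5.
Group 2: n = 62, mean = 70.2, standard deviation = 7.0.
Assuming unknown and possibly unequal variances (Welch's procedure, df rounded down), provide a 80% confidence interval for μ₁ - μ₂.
(10.76, 16.24)

Difference: x̄₁ - x̄₂ = 13.50
SE = √(s₁²/n₁ + s₂²/n₂) = √(7.5²/16 + 7.0²/62) = 2.0751
df = 22.23 → 22 (Welch–Satterthwaite, rounded down)
t* = 1.321

CI: 13.50 ± 1.321 · 2.0751 = 13.50 ± 2.74 = (10.76, 16.24)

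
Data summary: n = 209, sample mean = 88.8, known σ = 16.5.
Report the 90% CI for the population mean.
(86.92, 90.68)

z-interval (σ known):
z* = 1.645 for 90% confidence

Margin of error = z* · σ/√n = 1.645 · 16.5/√209 = 1.88

CI: (88.8 - 1.88, 88.8 + 1.88) = (86.92, 90.68)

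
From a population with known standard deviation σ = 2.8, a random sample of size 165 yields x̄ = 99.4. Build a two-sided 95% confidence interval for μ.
(98.97, 99.83)

z-interval (σ known):
z* = 1.960 for 95% confidence

Margin of error = z* · σ/√n = 1.960 · 2.8/√165 = 0.43

CI: (99.4 - 0.43, 99.4 + 0.43) = (98.97, 99.83)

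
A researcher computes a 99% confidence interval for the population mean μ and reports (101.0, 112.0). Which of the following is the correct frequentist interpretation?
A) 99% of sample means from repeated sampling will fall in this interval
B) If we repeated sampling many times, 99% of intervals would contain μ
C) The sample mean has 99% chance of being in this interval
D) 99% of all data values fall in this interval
B

A) Wrong — coverage applies to intervals containing μ, not to future x̄ values.
B) Correct — this is the frequentist long-run coverage interpretation.
C) Wrong — x̄ is observed and sits in the interval by construction.
D) Wrong — a CI is about the parameter μ, not individual data values.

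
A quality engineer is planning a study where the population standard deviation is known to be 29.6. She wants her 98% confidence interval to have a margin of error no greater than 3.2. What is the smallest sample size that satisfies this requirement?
n ≥ 463

For margin E ≤ 3.2:
n ≥ (z* · σ / E)²
n ≥ (2.326 · 29.6 / 3.2)²
n ≥ 462.92

Minimum n = 463 (rounding up)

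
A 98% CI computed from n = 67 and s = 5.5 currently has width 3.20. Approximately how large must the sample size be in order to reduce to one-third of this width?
n ≈ 603

CI width ∝ 1/√n
To reduce width by factor 3, need √n to grow by 3 → need 3² = 9 times as many samples.

Current: n = 67, width = 3.20
New: n = 603, width ≈ 1.05

Width reduced by factor of 3.20/1.05 = 3.05.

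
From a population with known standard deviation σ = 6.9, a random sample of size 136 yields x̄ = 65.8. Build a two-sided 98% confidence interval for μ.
(64.42, 67.18)

z-interval (σ known):
z* = 2.326 for 98% confidence

Margin of error = z* · σ/√n = 2.326 · 6.9/√136 = 1.38

CI: (65.8 - 1.38, 65.8 + 1.38) = (64.42, 67.18)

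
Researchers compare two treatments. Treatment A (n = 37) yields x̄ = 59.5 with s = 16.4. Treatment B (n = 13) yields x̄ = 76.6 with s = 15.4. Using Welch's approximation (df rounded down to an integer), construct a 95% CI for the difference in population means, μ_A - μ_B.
(-27.58, -6.62)

Difference: x̄₁ - x̄₂ = -17.10
SE = √(s₁²/n₁ + s₂²/n₂) = √(16.4²/37 + 15.4²/13) = 5.0510
df = 22.29 → 22 (Welch–Satterthwaite, rounded down)
t* = 2.074

CI: -17.10 ± 2.074 · 5.0510 = -17.10 ± 10.48 = (-27.58, -6.62)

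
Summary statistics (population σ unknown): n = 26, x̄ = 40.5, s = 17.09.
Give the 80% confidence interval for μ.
(36.09, 44.91)

t-interval (σ unknown):
df = n - 1 = 25
t* = 1.316 for 80% confidence

Margin of error = t* · s/√n = 1.316 · 17.09/√26 = 4.41

CI: (36.09, 44.91)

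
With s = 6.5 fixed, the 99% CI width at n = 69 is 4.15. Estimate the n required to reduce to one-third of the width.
n ≈ 621

CI width ∝ 1/√n
To reduce width by factor 3, need √n to grow by 3 → need 3² = 9 times as many samples.

Current: n = 69, width = 4.15
New: n = 621, width ≈ 1.35

Width reduced by factor of 4.15/1.35 = 3.07.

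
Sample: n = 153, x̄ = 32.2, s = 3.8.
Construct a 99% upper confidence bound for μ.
μ ≤ 32.92

Upper bound (one-sided):
t* = 2.351 (one-sided for 99%)
Upper bound = x̄ + t* · s/√n = 32.2 + 2.351 · 3.8/√153 = 32.92

We are 99% confident that μ ≤ 32.92.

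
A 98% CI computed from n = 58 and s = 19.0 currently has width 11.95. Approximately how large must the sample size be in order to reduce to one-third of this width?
n ≈ 522

CI width ∝ 1/√n
To reduce width by factor 3, need √n to grow by 3 → need 3² = 9 times as many samples.

Current: n = 58, width = 11.95
New: n = 522, width ≈ 3.88

Width reduced by factor of 11.95/3.88 = 3.08.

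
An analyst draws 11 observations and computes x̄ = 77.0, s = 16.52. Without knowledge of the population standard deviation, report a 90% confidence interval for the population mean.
(67.97, 86.03)

t-interval (σ unknown):
df = n - 1 = 10
t* = 1.812 for 90% confidence

Margin of error = t* · s/√n = 1.812 · 16.52/√11 = 9.03

CI: (67.97, 86.03)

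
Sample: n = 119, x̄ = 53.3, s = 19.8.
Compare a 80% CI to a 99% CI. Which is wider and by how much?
99% CI is wider by 4.82

df = 118
80% CI: t* = 1.289, (50.96, 55.64), width = 2 · t* · s/√n = 4.68
99% CI: t* = 2.618, (48.55, 58.05), width = 2 · t* · s/√n = 9.50

The 99% CI is wider by 9.50 - 4.68 = 4.82.
Higher confidence requires a wider interval.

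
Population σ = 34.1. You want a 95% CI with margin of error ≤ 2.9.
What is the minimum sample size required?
n ≥ 532

For margin E ≤ 2.9:
n ≥ (z* · σ / E)²
n ≥ (1.960 · 34.1 / 2.9)²
n ≥ 531.16

Minimum n = 532 (rounding up)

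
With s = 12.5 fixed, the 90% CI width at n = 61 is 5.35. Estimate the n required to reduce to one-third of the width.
n ≈ 549

CI width ∝ 1/√n
To reduce width by factor 3, need √n to grow by 3 → need 3² = 9 times as many samples.

Current: n = 61, width = 5.35
New: n = 549, width ≈ 1.76

Width reduced by factor of 5.35/1.76 = 3.04.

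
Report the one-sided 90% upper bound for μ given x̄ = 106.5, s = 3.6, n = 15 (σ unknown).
μ ≤ 107.75

Upper bound (one-sided):
t* = 1.345 (one-sided for 90%)
Upper bound = x̄ + t* · s/√n = 106.5 + 1.345 · 3.6/√15 = 107.75

We are 90% confident that μ ≤ 107.75.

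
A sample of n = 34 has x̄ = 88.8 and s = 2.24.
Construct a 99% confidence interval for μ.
(87.75, 89.85)

t-interval (σ unknown):
df = n - 1 = 33
t* = 2.733 for 99% confidence

Margin of error = t* · s/√n = 2.733 · 2.24/√34 = 1.05

CI: (87.75, 89.85)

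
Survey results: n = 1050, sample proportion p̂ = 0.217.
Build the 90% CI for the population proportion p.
(0.196, 0.238)

Proportion CI:
SE = √(p̂(1-p̂)/n) = √(0.217 · 0.783 / 1050) = 0.01272

z* = 1.645
Margin = z* · SE = 1.645 · 0.01272 = 0.0209

CI: 0.217 ± 0.0209 = (0.196, 0.238)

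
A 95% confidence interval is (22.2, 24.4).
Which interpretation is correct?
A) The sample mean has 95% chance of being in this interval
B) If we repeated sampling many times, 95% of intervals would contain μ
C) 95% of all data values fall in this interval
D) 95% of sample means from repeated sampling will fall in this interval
B

A) Wrong — x̄ is observed and sits in the interval by construction.
B) Correct — this is the frequentist long-run coverage interpretation.
C) Wrong — a CI is about the parameter μ, not individual data values.
D) Wrong — coverage applies to intervals containing μ, not to future x̄ values.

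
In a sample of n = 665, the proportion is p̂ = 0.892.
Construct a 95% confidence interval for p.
(0.868, 0.916)

Proportion CI:
SE = √(p̂(1-p̂)/n) = √(0.892 · 0.108 / 665) = 0.01204

z* = 1.960
Margin = z* · SE = 1.960 · 0.01204 = 0.0236

CI: 0.892 ± 0.0236 = (0.868, 0.916)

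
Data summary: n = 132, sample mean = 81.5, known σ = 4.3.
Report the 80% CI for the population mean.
(81.02, 81.98)

z-interval (σ known):
z* = 1.282 for 80% confidence

Margin of error = z* · σ/√n = 1.282 · 4.3/√132 = 0.48

CI: (81.5 - 0.48, 81.5 + 0.48) = (81.02, 81.98)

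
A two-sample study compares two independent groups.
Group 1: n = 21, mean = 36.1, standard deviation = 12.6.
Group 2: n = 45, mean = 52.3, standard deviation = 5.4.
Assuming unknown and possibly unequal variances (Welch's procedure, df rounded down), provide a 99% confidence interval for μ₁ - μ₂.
(-24.24, -8.16)

Difference: x̄₁ - x̄₂ = -16.20
SE = √(s₁²/n₁ + s₂²/n₂) = √(12.6²/21 + 5.4²/45) = 2.8650
df = 23.50 → 23 (Welch–Satterthwaite, rounded down)
t* = 2.807

CI: -16.20 ± 2.807 · 2.8650 = -16.20 ± 8.04 = (-24.24, -8.16)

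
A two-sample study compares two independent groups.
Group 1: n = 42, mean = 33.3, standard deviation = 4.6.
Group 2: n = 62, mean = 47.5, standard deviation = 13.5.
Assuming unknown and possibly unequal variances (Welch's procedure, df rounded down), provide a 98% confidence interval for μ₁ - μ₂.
(-18.61, -9.79)

Difference: x̄₁ - x̄₂ = -14.20
SE = √(s₁²/n₁ + s₂²/n₂) = √(4.6²/42 + 13.5²/62) = 1.8556
df = 80.20 → 80 (Welch–Satterthwaite, rounded down)
t* = 2.374

CI: -14.20 ± 2.374 · 1.8556 = -14.20 ± 4.41 = (-18.61, -9.79)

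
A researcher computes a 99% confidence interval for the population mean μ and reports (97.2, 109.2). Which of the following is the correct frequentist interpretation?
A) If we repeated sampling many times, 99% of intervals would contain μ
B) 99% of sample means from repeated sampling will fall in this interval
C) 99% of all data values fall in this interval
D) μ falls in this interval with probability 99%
A

A) Correct — this is the frequentist long-run coverage interpretation.
B) Wrong — coverage applies to intervals containing μ, not to future x̄ values.
C) Wrong — a CI is about the parameter μ, not individual data values.
D) Wrong — μ is fixed; the randomness lives in the interval, not in μ.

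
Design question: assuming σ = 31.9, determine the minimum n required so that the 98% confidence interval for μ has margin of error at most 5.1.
n ≥ 212

For margin E ≤ 5.1:
n ≥ (z* · σ / E)²
n ≥ (2.326 · 31.9 / 5.1)²
n ≥ 211.67

Minimum n = 212 (rounding up)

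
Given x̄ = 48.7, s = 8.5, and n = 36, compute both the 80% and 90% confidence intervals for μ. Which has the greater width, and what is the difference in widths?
90% CI is wider by 1.09

df = 35
80% CI: t* = 1.306, (46.85, 50.55), width = 2 · t* · s/√n = 3.70
90% CI: t* = 1.690, (46.31, 51.09), width = 2 · t* · s/√n = 4.79

The 90% CI is wider by 4.79 - 3.70 = 1.09.
Higher confidence requires a wider interval.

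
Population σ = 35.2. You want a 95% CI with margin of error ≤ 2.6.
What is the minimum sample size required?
n ≥ 705

For margin E ≤ 2.6:
n ≥ (z* · σ / E)²
n ≥ (1.960 · 35.2 / 2.6)²
n ≥ 704.13

Minimum n = 705 (rounding up)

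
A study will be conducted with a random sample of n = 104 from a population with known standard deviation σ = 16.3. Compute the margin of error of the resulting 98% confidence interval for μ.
Margin of error = 3.72

Margin of error = z* · σ/√n
= 2.326 · 16.3/√104
= 2.326 · 16.3/10.1980
= 3.72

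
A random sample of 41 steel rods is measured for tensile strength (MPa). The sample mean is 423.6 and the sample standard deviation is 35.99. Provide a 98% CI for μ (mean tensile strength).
(409.98, 437.22)

t-interval (σ unknown):
df = n - 1 = 40
t* = 2.423 for 98% confidence

Margin of error = t* · s/√n = 2.423 · 35.99/√41 = 13.62

CI: (409.98, 437.22)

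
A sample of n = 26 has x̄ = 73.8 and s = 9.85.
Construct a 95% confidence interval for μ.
(69.82, 77.78)

t-interval (σ unknown):
df = n - 1 = 25
t* = 2.060 for 95% confidence

Margin of error = t* · s/√n = 2.060 · 9.85/√26 = 3.98

CI: (69.82, 77.78)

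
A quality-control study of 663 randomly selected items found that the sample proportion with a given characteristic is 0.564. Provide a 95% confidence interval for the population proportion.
(0.526, 0.602)

Proportion CI:
SE = √(p̂(1-p̂)/n) = √(0.564 · 0.436 / 663) = 0.01926

z* = 1.960
Margin = z* · SE = 1.960 · 0.01926 = 0.0377

CI: 0.564 ± 0.0377 = (0.526, 0.602)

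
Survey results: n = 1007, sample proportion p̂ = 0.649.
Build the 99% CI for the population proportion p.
(0.610, 0.688)

Proportion CI:
SE = √(p̂(1-p̂)/n) = √(0.649 · 0.351 / 1007) = 0.01504

z* = 2.576
Margin = z* · SE = 2.576 · 0.01504 = 0.0387

CI: 0.649 ± 0.0387 = (0.610, 0.688)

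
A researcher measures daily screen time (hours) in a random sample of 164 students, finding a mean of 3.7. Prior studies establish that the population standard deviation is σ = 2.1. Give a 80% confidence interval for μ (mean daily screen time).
(3.49, 3.91)

z-interval (σ known):
z* = 1.282 for 80% confidence

Margin of error = z* · σ/√n = 1.282 · 2.1/√164 = 0.21

CI: (3.7 - 0.21, 3.7 + 0.21) = (3.49, 3.91)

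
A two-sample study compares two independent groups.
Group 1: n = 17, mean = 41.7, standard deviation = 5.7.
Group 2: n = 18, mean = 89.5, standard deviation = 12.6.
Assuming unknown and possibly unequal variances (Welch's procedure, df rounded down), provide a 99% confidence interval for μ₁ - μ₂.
(-57.00, -38.60)

Difference: x̄₁ - x̄₂ = -47.80
SE = √(s₁²/n₁ + s₂²/n₂) = √(5.7²/17 + 12.6²/18) = 3.2758
df = 23.97 → 23 (Welch–Satterthwaite, rounded down)
t* = 2.807

CI: -47.80 ± 2.807 · 3.2758 = -47.80 ± 9.20 = (-57.00, -38.60)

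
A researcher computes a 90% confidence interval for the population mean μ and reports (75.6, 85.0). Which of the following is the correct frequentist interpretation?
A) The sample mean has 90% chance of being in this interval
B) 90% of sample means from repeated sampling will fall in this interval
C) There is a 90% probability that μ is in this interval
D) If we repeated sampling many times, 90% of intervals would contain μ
D

A) Wrong — x̄ is observed and sits in the interval by construction.
B) Wrong — coverage applies to intervals containing μ, not to future x̄ values.
C) Wrong — μ is fixed; the randomness lives in the interval, not in μ.
D) Correct — this is the frequentist long-run coverage interpretation.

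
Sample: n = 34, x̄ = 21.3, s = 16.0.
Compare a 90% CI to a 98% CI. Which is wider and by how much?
98% CI is wider by 4.13

df = 33
90% CI: t* = 1.692, (16.66, 25.94), width = 2 · t* · s/√n = 9.29
98% CI: t* = 2.445, (14.59, 28.01), width = 2 · t* · s/√n = 13.42

The 98% CI is wider by 13.42 - 9.29 = 4.13.
Higher confidence requires a wider interval.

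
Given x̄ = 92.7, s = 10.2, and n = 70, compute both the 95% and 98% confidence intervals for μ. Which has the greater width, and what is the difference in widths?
98% CI is wider by 0.95

df = 69
95% CI: t* = 1.995, (90.27, 95.13), width = 2 · t* · s/√n = 4.86
98% CI: t* = 2.382, (89.80, 95.60), width = 2 · t* · s/√n = 5.81

The 98% CI is wider by 5.81 - 4.86 = 0.95.
Higher confidence requires a wider interval.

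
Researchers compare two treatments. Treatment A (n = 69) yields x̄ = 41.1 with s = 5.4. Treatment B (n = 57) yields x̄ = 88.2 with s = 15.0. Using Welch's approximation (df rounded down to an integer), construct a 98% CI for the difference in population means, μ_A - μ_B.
(-52.08, -42.12)

Difference: x̄₁ - x̄₂ = -47.10
SE = √(s₁²/n₁ + s₂²/n₂) = √(5.4²/69 + 15.0²/57) = 2.0904
df = 67.99 → 67 (Welch–Satterthwaite, rounded down)
t* = 2.383

CI: -47.10 ± 2.383 · 2.0904 = -47.10 ± 4.98 = (-52.08, -42.12)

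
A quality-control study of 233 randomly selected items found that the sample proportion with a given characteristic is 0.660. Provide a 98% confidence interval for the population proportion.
(0.588, 0.732)

Proportion CI:
SE = √(p̂(1-p̂)/n) = √(0.660 · 0.340 / 233) = 0.03103

z* = 2.326
Margin = z* · SE = 2.326 · 0.03103 = 0.0722

CI: 0.660 ± 0.0722 = (0.588, 0.732)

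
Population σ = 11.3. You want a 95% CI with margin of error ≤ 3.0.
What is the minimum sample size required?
n ≥ 55

For margin E ≤ 3.0:
n ≥ (z* · σ / E)²
n ≥ (1.960 · 11.3 / 3.0)²
n ≥ 54.50

Minimum n = 55 (rounding up)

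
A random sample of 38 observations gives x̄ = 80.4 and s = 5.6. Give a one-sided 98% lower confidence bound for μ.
μ ≥ 78.47

Lower bound (one-sided):
t* = 2.129 (one-sided for 98%)
Lower bound = x̄ - t* · s/√n = 80.4 - 2.129 · 5.6/√38 = 78.47

We are 98% confident that μ ≥ 78.47.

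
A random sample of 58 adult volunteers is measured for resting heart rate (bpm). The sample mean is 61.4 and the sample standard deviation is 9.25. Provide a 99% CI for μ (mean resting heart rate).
(58.16, 64.64)

t-interval (σ unknown):
df = n - 1 = 57
t* = 2.665 for 99% confidence

Margin of error = t* · s/√n = 2.665 · 9.25/√58 = 3.24

CI: (58.16, 64.64)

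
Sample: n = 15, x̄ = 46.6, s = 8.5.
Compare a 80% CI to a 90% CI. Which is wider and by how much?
90% CI is wider by 1.83

df = 14
80% CI: t* = 1.345, (43.65, 49.55), width = 2 · t* · s/√n = 5.90
90% CI: t* = 1.761, (42.74, 50.46), width = 2 · t* · s/√n = 7.73

The 90% CI is wider by 7.73 - 5.90 = 1.83.
Higher confidence requires a wider interval.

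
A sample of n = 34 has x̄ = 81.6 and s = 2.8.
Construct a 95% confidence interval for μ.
(80.62, 82.58)

t-interval (σ unknown):
df = n - 1 = 33
t* = 2.035 for 95% confidence

Margin of error = t* · s/√n = 2.035 · 2.8/√34 = 0.98

CI: (80.62, 82.58)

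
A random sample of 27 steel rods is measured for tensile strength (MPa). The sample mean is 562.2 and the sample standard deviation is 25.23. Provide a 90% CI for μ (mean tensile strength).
(553.92, 570.48)

t-interval (σ unknown):
df = n - 1 = 26
t* = 1.706 for 90% confidence

Margin of error = t* · s/√n = 1.706 · 25.23/√27 = 8.28

CI: (553.92, 570.48)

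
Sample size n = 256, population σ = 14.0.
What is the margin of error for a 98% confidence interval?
Margin of error = 2.04

Margin of error = z* · σ/√n
= 2.326 · 14.0/√256
= 2.326 · 14.0/16.0000
= 2.04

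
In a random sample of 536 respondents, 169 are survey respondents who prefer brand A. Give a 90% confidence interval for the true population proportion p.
(0.282, 0.348)

Proportion CI:
p̂ = 169/536 = 0.31530
SE = √(p̂(1-p̂)/n) = √(0.31530 · 0.68470 / 536) = 0.02007

z* = 1.645
Margin = z* · SE = 1.645 · 0.02007 = 0.0330

CI: 0.31530 ± 0.0330 = (0.282, 0.348)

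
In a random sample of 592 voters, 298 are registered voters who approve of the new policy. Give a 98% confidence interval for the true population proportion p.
(0.456, 0.551)

Proportion CI:
p̂ = 298/592 = 0.50338
SE = √(p̂(1-p̂)/n) = √(0.50338 · 0.49662 / 592) = 0.02055

z* = 2.326
Margin = z* · SE = 2.326 · 0.02055 = 0.0478

CI: 0.50338 ± 0.0478 = (0.456, 0.551)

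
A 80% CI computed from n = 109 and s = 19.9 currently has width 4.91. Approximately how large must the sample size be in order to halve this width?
n ≈ 436

CI width ∝ 1/√n
To reduce width by factor 2, need √n to grow by 2 → need 2² = 4 times as many samples.

Current: n = 109, width = 4.91
New: n = 436, width ≈ 2.45

Width reduced by factor of 4.91/2.45 = 2.00.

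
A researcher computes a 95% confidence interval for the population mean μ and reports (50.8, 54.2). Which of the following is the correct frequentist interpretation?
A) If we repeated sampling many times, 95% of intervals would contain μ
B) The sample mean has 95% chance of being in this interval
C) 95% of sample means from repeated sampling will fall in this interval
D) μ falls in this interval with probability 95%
A

A) Correct — this is the frequentist long-run coverage interpretation.
B) Wrong — x̄ is observed and sits in the interval by construction.
C) Wrong — coverage applies to intervals containing μ, not to future x̄ values.
D) Wrong — μ is fixed; the randomness lives in the interval, not in μ.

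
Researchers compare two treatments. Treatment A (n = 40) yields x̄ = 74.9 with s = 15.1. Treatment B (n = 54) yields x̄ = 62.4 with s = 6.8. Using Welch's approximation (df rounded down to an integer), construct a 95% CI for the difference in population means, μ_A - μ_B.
(7.36, 17.64)

Difference: x̄₁ - x̄₂ = 12.50
SE = √(s₁²/n₁ + s₂²/n₂) = √(15.1²/40 + 6.8²/54) = 2.5606
df = 50.75 → 50 (Welch–Satterthwaite, rounded down)
t* = 2.009

CI: 12.50 ± 2.009 · 2.5606 = 12.50 ± 5.14 = (7.36, 17.64)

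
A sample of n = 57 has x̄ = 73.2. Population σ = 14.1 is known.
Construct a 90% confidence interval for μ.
(70.13, 76.27)

z-interval (σ known):
z* = 1.645 for 90% confidence

Margin of error = z* · σ/√n = 1.645 · 14.1/√57 = 3.07

CI: (73.2 - 3.07, 73.2 + 3.07) = (70.13, 76.27)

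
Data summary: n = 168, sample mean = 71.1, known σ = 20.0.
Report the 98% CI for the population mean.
(67.51, 74.69)

z-interval (σ known):
z* = 2.326 for 98% confidence

Margin of error = z* · σ/√n = 2.326 · 20.0/√168 = 3.59

CI: (71.1 - 3.59, 71.1 + 3.59) = (67.51, 74.69)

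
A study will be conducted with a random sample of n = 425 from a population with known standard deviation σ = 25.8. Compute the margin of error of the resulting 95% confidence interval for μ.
Margin of error = 2.45

Margin of error = z* · σ/√n
= 1.960 · 25.8/√425
= 1.960 · 25.8/20.6155
= 2.45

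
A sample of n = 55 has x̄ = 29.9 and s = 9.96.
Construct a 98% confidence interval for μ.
(26.68, 33.12)

t-interval (σ unknown):
df = n - 1 = 54
t* = 2.397 for 98% confidence

Margin of error = t* · s/√n = 2.397 · 9.96/√55 = 3.22

CI: (26.68, 33.12)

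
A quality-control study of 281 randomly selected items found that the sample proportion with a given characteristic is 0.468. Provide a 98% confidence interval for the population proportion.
(0.399, 0.537)

Proportion CI:
SE = √(p̂(1-p̂)/n) = √(0.468 · 0.532 / 281) = 0.02977

z* = 2.326
Margin = z* · SE = 2.326 · 0.02977 = 0.0692

CI: 0.468 ± 0.0692 = (0.399, 0.537)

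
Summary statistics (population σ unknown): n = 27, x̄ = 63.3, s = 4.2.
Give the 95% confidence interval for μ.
(61.64, 64.96)

t-interval (σ unknown):
df = n - 1 = 26
t* = 2.056 for 95% confidence

Margin of error = t* · s/√n = 2.056 · 4.2/√27 = 1.66

CI: (61.64, 64.96)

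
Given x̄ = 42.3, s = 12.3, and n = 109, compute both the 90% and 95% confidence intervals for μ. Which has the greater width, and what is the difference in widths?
95% CI is wider by 0.76

df = 108
90% CI: t* = 1.659, (40.35, 44.25), width = 2 · t* · s/√n = 3.91
95% CI: t* = 1.982, (39.96, 44.64), width = 2 · t* · s/√n = 4.67

The 95% CI is wider by 4.67 - 3.91 = 0.76.
Higher confidence requires a wider interval.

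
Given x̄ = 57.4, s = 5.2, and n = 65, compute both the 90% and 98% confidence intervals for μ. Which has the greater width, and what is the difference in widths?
98% CI is wider by 0.93

df = 64
90% CI: t* = 1.669, (56.32, 58.48), width = 2 · t* · s/√n = 2.15
98% CI: t* = 2.386, (55.86, 58.94), width = 2 · t* · s/√n = 3.08

The 98% CI is wider by 3.08 - 2.15 = 0.93.
Higher confidence requires a wider interval.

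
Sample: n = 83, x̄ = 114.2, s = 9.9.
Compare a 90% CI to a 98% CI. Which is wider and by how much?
98% CI is wider by 1.54

df = 82
90% CI: t* = 1.664, (112.39, 116.01), width = 2 · t* · s/√n = 3.62
98% CI: t* = 2.373, (111.62, 116.78), width = 2 · t* · s/√n = 5.16

The 98% CI is wider by 5.16 - 3.62 = 1.54.
Higher confidence requires a wider interval.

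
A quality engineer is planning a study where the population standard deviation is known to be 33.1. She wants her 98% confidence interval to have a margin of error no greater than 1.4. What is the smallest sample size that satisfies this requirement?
n ≥ 3025

For margin E ≤ 1.4:
n ≥ (z* · σ / E)²
n ≥ (2.326 · 33.1 / 1.4)²
n ≥ 3024.26

Minimum n = 3025 (rounding up)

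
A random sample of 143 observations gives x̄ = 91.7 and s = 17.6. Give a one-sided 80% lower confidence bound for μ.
μ ≥ 90.46

Lower bound (one-sided):
t* = 0.844 (one-sided for 80%)
Lower bound = x̄ - t* · s/√n = 91.7 - 0.844 · 17.6/√143 = 90.46

We are 80% confident that μ ≥ 90.46.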